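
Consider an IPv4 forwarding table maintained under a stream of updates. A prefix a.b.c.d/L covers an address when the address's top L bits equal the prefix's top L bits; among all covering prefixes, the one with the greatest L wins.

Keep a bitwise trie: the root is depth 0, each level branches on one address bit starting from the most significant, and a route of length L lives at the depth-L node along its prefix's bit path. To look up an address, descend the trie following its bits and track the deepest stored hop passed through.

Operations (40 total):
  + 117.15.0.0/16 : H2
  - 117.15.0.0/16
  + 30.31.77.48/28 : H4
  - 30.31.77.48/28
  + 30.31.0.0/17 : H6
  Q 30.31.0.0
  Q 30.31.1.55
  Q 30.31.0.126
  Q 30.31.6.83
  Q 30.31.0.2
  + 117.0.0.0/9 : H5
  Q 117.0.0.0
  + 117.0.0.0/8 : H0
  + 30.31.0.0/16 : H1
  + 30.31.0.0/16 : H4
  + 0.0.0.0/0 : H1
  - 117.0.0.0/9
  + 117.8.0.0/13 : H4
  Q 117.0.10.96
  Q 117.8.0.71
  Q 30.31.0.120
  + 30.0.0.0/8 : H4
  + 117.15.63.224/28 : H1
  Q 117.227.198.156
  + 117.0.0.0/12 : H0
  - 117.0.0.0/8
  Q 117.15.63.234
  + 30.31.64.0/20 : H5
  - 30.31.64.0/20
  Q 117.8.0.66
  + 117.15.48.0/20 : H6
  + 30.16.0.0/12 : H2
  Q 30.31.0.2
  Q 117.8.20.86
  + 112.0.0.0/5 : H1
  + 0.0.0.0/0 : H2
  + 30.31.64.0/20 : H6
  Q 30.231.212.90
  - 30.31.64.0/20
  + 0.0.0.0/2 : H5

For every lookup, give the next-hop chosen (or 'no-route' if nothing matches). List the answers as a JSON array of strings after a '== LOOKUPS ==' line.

Process each operation:
  add 117.15.0.0/16 -> H2 at depth 16
  del 117.15.0.0/16 (clear depth 16)
  add 30.31.77.48/28 -> H4 at depth 28
  del 30.31.77.48/28 (clear depth 28)
  add 30.31.0.0/17 -> H6 at depth 17
  lookup 30.31.0.0: bits 00011110000111110 walk d0:-→d1:-→d2:-→d3:-→d4:-→d5:-→d6:-→d7:-→d8:-→d9:-→d10:-→d11:-→d12:-→d13:-→d14:-→d15:-→d16:-→d17:H6 -> H6
  lookup 30.31.1.55: bits 00011110000111110 walk d0:-→d1:-→d2:-→d3:-→d4:-→d5:-→d6:-→d7:-→d8:-→d9:-→d10:-→d11:-→d12:-→d13:-→d14:-→d15:-→d16:-→d17:H6 -> H6
  lookup 30.31.0.126: bits 00011110000111110 walk d0:-→d1:-→d2:-→d3:-→d4:-→d5:-→d6:-→d7:-→d8:-→d9:-→d10:-→d11:-→d12:-→d13:-→d14:-→d15:-→d16:-→d17:H6 -> H6
  lookup 30.31.6.83: bits 00011110000111110 walk d0:-→d1:-→d2:-→d3:-→d4:-→d5:-→d6:-→d7:-→d8:-→d9:-→d10:-→d11:-→d12:-→d13:-→d14:-→d15:-→d16:-→d17:H6 -> H6
  lookup 30.31.0.2: bits 00011110000111110 walk d0:-→d1:-→d2:-→d3:-→d4:-→d5:-→d6:-→d7:-→d8:-→d9:-→d10:-→d11:-→d12:-→d13:-→d14:-→d15:-→d16:-→d17:H6 -> H6
  add 117.0.0.0/9 -> H5 at depth 9
  lookup 117.0.0.0: bits 011101010000 walk d0:-→d1:-→d2:-→d3:-→d4:-→d5:-→d6:-→d7:-→d8:-→d9:H5→d10:-→d11:-→d12:- -> H5
  add 117.0.0.0/8 -> H0 at depth 8
  add 30.31.0.0/16 -> H1 at depth 16
  add 30.31.0.0/16 -> H4 at depth 16
  add 0.0.0.0/0 -> H1 at depth 0
  del 117.0.0.0/9 (clear depth 9)
  add 117.8.0.0/13 -> H4 at depth 13
  lookup 117.0.10.96: bits 011101010000 walk d0:H1→d1:-→d2:-→d3:-→d4:-→d5:-→d6:-→d7:-→d8:H0→d9:-→d10:-→d11:-→d12:- -> H0
  lookup 117.8.0.71: bits 0111010100001 walk d0:H1→d1:-→d2:-→d3:-→d4:-→d5:-→d6:-→d7:-→d8:H0→d9:-→d10:-→d11:-→d12:-→d13:H4 -> H4
  lookup 30.31.0.120: bits 00011110000111110 walk d0:H1→d1:-→d2:-→d3:-→d4:-→d5:-→d6:-→d7:-→d8:-→d9:-→d10:-→d11:-→d12:-→d13:-→d14:-→d15:-→d16:H4→d17:H6 -> H6
  add 30.0.0.0/8 -> H4 at depth 8
  add 117.15.63.224/28 -> H1 at depth 28
  lookup 117.227.198.156: bits 01110101 walk d0:H1→d1:-→d2:-→d3:-→d4:-→d5:-→d6:-→d7:-→d8:H0 -> H0
  add 117.0.0.0/12 -> H0 at depth 12
  del 117.0.0.0/8 (clear depth 8)
  lookup 117.15.63.234: bits 0111010100001111001111111110 walk d0:H1→d1:-→d2:-→d3:-→d4:-→d5:-→d6:-→d7:-→d8:-→d9:-→d10:-→d11:-→d12:H0→d13:H4→d14:-→d15:-→d16:-→d17:-→d18:-→d19:-→d20:-→d21:-→d22:-→d23:-→d24:-→d25:-→d26:-→d27:-→d28:H1 -> H1
  add 30.31.64.0/20 -> H5 at depth 20
  del 30.31.64.0/20 (clear depth 20)
  lookup 117.8.0.66: bits 0111010100001 walk d0:H1→d1:-→d2:-→d3:-→d4:-→d5:-→d6:-→d7:-→d8:-→d9:-→d10:-→d11:-→d12:H0→d13:H4 -> H4
  add 117.15.48.0/20 -> H6 at depth 20
  add 30.16.0.0/12 -> H2 at depth 12
  lookup 30.31.0.2: bits 00011110000111110 walk d0:H1→d1:-→d2:-→d3:-→d4:-→d5:-→d6:-→d7:-→d8:H4→d9:-→d10:-→d11:-→d12:H2→d13:-→d14:-→d15:-→d16:H4→d17:H6 -> H6
  lookup 117.8.20.86: bits 0111010100001 walk d0:H1→d1:-→d2:-→d3:-→d4:-→d5:-→d6:-→d7:-→d8:-→d9:-→d10:-→d11:-→d12:H0→d13:H4 -> H4
  add 112.0.0.0/5 -> H1 at depth 5
  add 0.0.0.0/0 -> H2 at depth 0
  add 30.31.64.0/20 -> H6 at depth 20
  lookup 30.231.212.90: bits 00011110 walk d0:H2→d1:-→d2:-→d3:-→d4:-→d5:-→d6:-→d7:-→d8:H4 -> H4
  del 30.31.64.0/20 (clear depth 20)
  add 0.0.0.0/2 -> H5 at depth 2

== LOOKUPS ==
["H6","H6","H6","H6","H6","H5","H0","H4","H6","H0","H1","H4","H6","H4","H4"]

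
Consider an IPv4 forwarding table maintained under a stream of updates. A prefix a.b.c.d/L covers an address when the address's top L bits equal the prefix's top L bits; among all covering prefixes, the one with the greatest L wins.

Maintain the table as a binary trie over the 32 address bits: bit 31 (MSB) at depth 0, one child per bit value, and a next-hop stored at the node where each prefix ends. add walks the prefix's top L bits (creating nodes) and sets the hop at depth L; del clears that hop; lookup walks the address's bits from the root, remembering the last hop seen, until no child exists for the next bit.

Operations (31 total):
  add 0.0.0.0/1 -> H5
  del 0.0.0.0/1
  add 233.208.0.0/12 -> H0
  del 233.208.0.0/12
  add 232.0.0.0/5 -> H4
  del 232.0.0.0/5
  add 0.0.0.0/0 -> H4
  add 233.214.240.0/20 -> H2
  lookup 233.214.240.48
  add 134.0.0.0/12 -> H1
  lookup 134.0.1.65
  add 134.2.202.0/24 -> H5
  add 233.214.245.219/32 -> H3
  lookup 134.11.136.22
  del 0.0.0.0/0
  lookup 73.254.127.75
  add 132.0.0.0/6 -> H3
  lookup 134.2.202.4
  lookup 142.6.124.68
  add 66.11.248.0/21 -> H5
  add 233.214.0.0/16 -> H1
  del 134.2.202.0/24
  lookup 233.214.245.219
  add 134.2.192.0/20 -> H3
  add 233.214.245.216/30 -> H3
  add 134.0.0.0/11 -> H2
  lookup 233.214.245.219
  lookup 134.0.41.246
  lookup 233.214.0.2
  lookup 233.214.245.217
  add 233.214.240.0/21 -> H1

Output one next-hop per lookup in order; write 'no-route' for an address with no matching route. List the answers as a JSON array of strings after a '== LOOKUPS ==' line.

Process each operation:
  + 0.0.0.0/1 (H5) depth=1
  - 0.0.0.0/1 clear@1
  + 233.208.0.0/12 (H0) depth=12
  - 233.208.0.0/12 clear@12
  + 232.0.0.0/5 (H4) depth=5
  - 232.0.0.0/5 clear@5
  + 0.0.0.0/0 (H4) depth=0
  + 233.214.240.0/20 (H2) depth=20
  ? 233.214.240.48  path d0:H4→d1:-→d2:-→d3:-→d4:-→d5:-→d6:-→d7:-→d8:-→d9:-→d10:-→d11:-→d12:-→d13:-→d14:-→d15:-→d16:-→d17:-→d18:-→d19:-→d20:H2  best=H2
  + 134.0.0.0/12 (H1) depth=12
  ? 134.0.1.65  path d0:H4→d1:-→d2:-→d3:-→d4:-→d5:-→d6:-→d7:-→d8:-→d9:-→d10:-→d11:-→d12:H1  best=H1
  + 134.2.202.0/24 (H5) depth=24
  + 233.214.245.219/32 (H3) depth=32
  ? 134.11.136.22  path d0:H4→d1:-→d2:-→d3:-→d4:-→d5:-→d6:-→d7:-→d8:-→d9:-→d10:-→d11:-→d12:H1  best=H1
  - 0.0.0.0/0 clear@0
  ? 73.254.127.75  path d0:-→d1:-  best=no-route
  + 132.0.0.0/6 (H3) depth=6
  ? 134.2.202.4  path d0:-→d1:-→d2:-→d3:-→d4:-→d5:-→d6:H3→d7:-→d8:-→d9:-→d10:-→d11:-→d12:H1→d13:-→d14:-→d15:-→d16:-→d17:-→d18:-→d19:-→d20:-→d21:-→d22:-→d23:-→d24:H5  best=H5
  ? 142.6.124.68  path d0:-→d1:-→d2:-→d3:-→d4:-  best=no-route
  + 66.11.248.0/21 (H5) depth=21
  + 233.214.0.0/16 (H1) depth=16
  - 134.2.202.0/24 clear@24
  ? 233.214.245.219  path d0:-→d1:-→d2:-→d3:-→d4:-→d5:-→d6:-→d7:-→d8:-→d9:-→d10:-→d11:-→d12:-→d13:-→d14:-→d15:-→d16:H1→d17:-→d18:-→d19:-→d20:H2→d21:-→d22:-→d23:-→d24:-→d25:-→d26:-→d27:-→d28:-→d29:-→d30:-→d31:-→d32:H3  best=H3
  + 134.2.192.0/20 (H3) depth=20
  + 233.214.245.216/30 (H3) depth=30
  + 134.0.0.0/11 (H2) depth=11
  ? 233.214.245.219  path d0:-→d1:-→d2:-→d3:-→d4:-→d5:-→d6:-→d7:-→d8:-→d9:-→d10:-→d11:-→d12:-→d13:-→d14:-→d15:-→d16:H1→d17:-→d18:-→d19:-→d20:H2→d21:-→d22:-→d23:-→d24:-→d25:-→d26:-→d27:-→d28:-→d29:-→d30:H3→d31:-→d32:H3  best=H3
  ? 134.0.41.246  path d0:-→d1:-→d2:-→d3:-→d4:-→d5:-→d6:H3→d7:-→d8:-→d9:-→d10:-→d11:H2→d12:H1→d13:-→d14:-  best=H1
  ? 233.214.0.2  path d0:-→d1:-→d2:-→d3:-→d4:-→d5:-→d6:-→d7:-→d8:-→d9:-→d10:-→d11:-→d12:-→d13:-→d14:-→d15:-→d16:H1  best=H1
  ? 233.214.245.217  path d0:-→d1:-→d2:-→d3:-→d4:-→d5:-→d6:-→d7:-→d8:-→d9:-→d10:-→d11:-→d12:-→d13:-→d14:-→d15:-→d16:H1→d17:-→d18:-→d19:-→d20:H2→d21:-→d22:-→d23:-→d24:-→d25:-→d26:-→d27:-→d28:-→d29:-→d30:H3  best=H3
  + 233.214.240.0/21 (H1) depth=21

== LOOKUPS ==
["H2","H1","H1","no-route","H5","no-route","H3","H3","H1","H1","H3"]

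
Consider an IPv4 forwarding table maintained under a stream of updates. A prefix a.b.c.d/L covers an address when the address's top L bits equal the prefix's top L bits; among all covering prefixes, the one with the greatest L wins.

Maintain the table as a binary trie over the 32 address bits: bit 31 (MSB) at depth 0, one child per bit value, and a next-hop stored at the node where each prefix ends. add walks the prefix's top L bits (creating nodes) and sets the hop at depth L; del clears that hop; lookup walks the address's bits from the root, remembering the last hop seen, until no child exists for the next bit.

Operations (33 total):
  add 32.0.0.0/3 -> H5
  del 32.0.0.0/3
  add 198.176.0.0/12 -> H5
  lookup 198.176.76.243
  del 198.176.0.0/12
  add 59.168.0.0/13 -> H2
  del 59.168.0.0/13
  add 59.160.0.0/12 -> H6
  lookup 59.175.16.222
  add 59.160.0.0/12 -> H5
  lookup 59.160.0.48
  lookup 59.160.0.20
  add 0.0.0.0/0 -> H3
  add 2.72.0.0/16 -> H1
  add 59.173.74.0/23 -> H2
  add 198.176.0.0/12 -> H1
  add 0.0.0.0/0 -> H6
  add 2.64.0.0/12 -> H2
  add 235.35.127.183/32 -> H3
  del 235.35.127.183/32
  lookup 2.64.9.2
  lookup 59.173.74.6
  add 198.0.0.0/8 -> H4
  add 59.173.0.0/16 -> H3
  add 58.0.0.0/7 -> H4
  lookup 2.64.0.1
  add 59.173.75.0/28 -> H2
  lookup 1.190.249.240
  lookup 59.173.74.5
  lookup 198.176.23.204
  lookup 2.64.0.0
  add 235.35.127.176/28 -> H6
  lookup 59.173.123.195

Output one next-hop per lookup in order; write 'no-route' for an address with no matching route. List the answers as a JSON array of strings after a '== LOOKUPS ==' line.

Apply in order:
  + 32.0.0.0/3 (H5) depth=3
  - 32.0.0.0/3 clear@3
  + 198.176.0.0/12 (H5) depth=12
  lookup 198.176.76.243: bits 110001101011 walk d0:-→d1:-→d2:-→d3:-→d4:-→d5:-→d6:-→d7:-→d8:-→d9:-→d10:-→d11:-→d12:H5 -> H5
  - 198.176.0.0/12 clear@12
  + 59.168.0.0/13 (H2) depth=13
  - 59.168.0.0/13 clear@13
  + 59.160.0.0/12 (H6) depth=12
  lookup 59.175.16.222: bits 0011101110101 walk d0:-→d1:-→d2:-→d3:-→d4:-→d5:-→d6:-→d7:-→d8:-→d9:-→d10:-→d11:-→d12:H6→d13:- -> H6
  + 59.160.0.0/12 (H5) depth=12
  lookup 59.160.0.48: bits 001110111010 walk d0:-→d1:-→d2:-→d3:-→d4:-→d5:-→d6:-→d7:-→d8:-→d9:-→d10:-→d11:-→d12:H5 -> H5
  lookup 59.160.0.20: bits 001110111010 walk d0:-→d1:-→d2:-→d3:-→d4:-→d5:-→d6:-→d7:-→d8:-→d9:-→d10:-→d11:-→d12:H5 -> H5
  + 0.0.0.0/0 (H3) depth=0
  + 2.72.0.0/16 (H1) depth=16
  + 59.173.74.0/23 (H2) depth=23
  + 198.176.0.0/12 (H1) depth=12
  + 0.0.0.0/0 (H6) depth=0
  + 2.64.0.0/12 (H2) depth=12
  + 235.35.127.183/32 (H3) depth=32
  - 235.35.127.183/32 clear@32
  lookup 2.64.9.2: bits 000000100100 walk d0:H6→d1:-→d2:-→d3:-→d4:-→d5:-→d6:-→d7:-→d8:-→d9:-→d10:-→d11:-→d12:H2 -> H2
  lookup 59.173.74.6: bits 00111011101011010100101 walk d0:H6→d1:-→d2:-→d3:-→d4:-→d5:-→d6:-→d7:-→d8:-→d9:-→d10:-→d11:-→d12:H5→d13:-→d14:-→d15:-→d16:-→d17:-→d18:-→d19:-→d20:-→d21:-→d22:-→d23:H2 -> H2
  + 198.0.0.0/8 (H4) depth=8
  + 59.173.0.0/16 (H3) depth=16
  + 58.0.0.0/7 (H4) depth=7
  lookup 2.64.0.1: bits 000000100100 walk d0:H6→d1:-→d2:-→d3:-→d4:-→d5:-→d6:-→d7:-→d8:-→d9:-→d10:-→d11:-→d12:H2 -> H2
  + 59.173.75.0/28 (H2) depth=28
  lookup 1.190.249.240: bits 000000 walk d0:H6→d1:-→d2:-→d3:-→d4:-→d5:-→d6:- -> H6
  lookup 59.173.74.5: bits 00111011101011010100101 walk d0:H6→d1:-→d2:-→d3:-→d4:-→d5:-→d6:-→d7:H4→d8:-→d9:-→d10:-→d11:-→d12:H5→d13:-→d14:-→d15:-→d16:H3→d17:-→d18:-→d19:-→d20:-→d21:-→d22:-→d23:H2 -> H2
  lookup 198.176.23.204: bits 110001101011 walk d0:H6→d1:-→d2:-→d3:-→d4:-→d5:-→d6:-→d7:-→d8:H4→d9:-→d10:-→d11:-→d12:H1 -> H1
  lookup 2.64.0.0: bits 000000100100 walk d0:H6→d1:-→d2:-→d3:-→d4:-→d5:-→d6:-→d7:-→d8:-→d9:-→d10:-→d11:-→d12:H2 -> H2
  + 235.35.127.176/28 (H6) depth=28
  lookup 59.173.123.195: bits 001110111010110101 walk d0:H6→d1:-→d2:-→d3:-→d4:-→d5:-→d6:-→d7:H4→d8:-→d9:-→d10:-→d11:-→d12:H5→d13:-→d14:-→d15:-→d16:H3→d17:-→d18:- -> H3

== LOOKUPS ==
["H5","H6","H5","H5","H2","H2","H2","H6","H2","H1","H2","H3"]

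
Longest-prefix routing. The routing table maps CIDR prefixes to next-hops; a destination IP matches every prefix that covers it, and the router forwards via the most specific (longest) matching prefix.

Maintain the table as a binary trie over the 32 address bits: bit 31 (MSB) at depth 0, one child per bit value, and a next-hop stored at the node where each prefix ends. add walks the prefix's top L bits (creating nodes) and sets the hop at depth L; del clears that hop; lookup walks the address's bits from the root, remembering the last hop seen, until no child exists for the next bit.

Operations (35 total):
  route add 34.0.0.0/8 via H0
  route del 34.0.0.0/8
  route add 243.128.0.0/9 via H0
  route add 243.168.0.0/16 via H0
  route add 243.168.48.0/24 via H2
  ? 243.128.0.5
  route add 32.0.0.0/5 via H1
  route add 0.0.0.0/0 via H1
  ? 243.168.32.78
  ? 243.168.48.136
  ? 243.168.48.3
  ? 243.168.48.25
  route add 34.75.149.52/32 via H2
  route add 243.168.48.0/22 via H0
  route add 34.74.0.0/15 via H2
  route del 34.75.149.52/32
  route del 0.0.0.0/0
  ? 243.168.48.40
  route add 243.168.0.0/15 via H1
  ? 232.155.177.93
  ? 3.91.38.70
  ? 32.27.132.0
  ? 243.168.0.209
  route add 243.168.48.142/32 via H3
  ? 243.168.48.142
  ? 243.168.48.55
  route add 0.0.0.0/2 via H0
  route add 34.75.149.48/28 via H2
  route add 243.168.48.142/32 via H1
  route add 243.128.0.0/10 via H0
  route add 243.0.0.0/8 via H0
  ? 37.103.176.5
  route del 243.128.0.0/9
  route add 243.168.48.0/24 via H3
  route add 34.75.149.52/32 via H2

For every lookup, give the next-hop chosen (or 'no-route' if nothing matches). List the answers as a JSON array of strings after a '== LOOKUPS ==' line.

Process each operation:
  add 34.0.0.0/8 -> H0 at depth 8
  del 34.0.0.0/8 (clear depth 8)
  add 243.128.0.0/9 -> H0 at depth 9
  add 243.168.0.0/16 -> H0 at depth 16
  add 243.168.48.0/24 -> H2 at depth 24
  lookup 243.128.0.5: bits 1111001110 walk d0:-→d1:-→d2:-→d3:-→d4:-→d5:-→d6:-→d7:-→d8:-→d9:H0→d10:- -> H0
  add 32.0.0.0/5 -> H1 at depth 5
  add 0.0.0.0/0 -> H1 at depth 0
  lookup 243.168.32.78: bits 1111001110101000001 walk d0:H1→d1:-→d2:-→d3:-→d4:-→d5:-→d6:-→d7:-→d8:-→d9:H0→d10:-→d11:-→d12:-→d13:-→d14:-→d15:-→d16:H0→d17:-→d18:-→d19:- -> H0
  lookup 243.168.48.136: bits 111100111010100000110000 walk d0:H1→d1:-→d2:-→d3:-→d4:-→d5:-→d6:-→d7:-→d8:-→d9:H0→d10:-→d11:-→d12:-→d13:-→d14:-→d15:-→d16:H0→d17:-→d18:-→d19:-→d20:-→d21:-→d22:-→d23:-→d24:H2 -> H2
  lookup 243.168.48.3: bits 111100111010100000110000 walk d0:H1→d1:-→d2:-→d3:-→d4:-→d5:-→d6:-→d7:-→d8:-→d9:H0→d10:-→d11:-→d12:-→d13:-→d14:-→d15:-→d16:H0→d17:-→d18:-→d19:-→d20:-→d21:-→d22:-→d23:-→d24:H2 -> H2
  lookup 243.168.48.25: bits 111100111010100000110000 walk d0:H1→d1:-→d2:-→d3:-→d4:-→d5:-→d6:-→d7:-→d8:-→d9:H0→d10:-→d11:-→d12:-→d13:-→d14:-→d15:-→d16:H0→d17:-→d18:-→d19:-→d20:-→d21:-→d22:-→d23:-→d24:H2 -> H2
  add 34.75.149.52/32 -> H2 at depth 32
  add 243.168.48.0/22 -> H0 at depth 22
  add 34.74.0.0/15 -> H2 at depth 15
  del 34.75.149.52/32 (clear depth 32)
  del 0.0.0.0/0 (clear depth 0)
  lookup 243.168.48.40: bits 111100111010100000110000 walk d0:-→d1:-→d2:-→d3:-→d4:-→d5:-→d6:-→d7:-→d8:-→d9:H0→d10:-→d11:-→d12:-→d13:-→d14:-→d15:-→d16:H0→d17:-→d18:-→d19:-→d20:-→d21:-→d22:H0→d23:-→d24:H2 -> H2
  add 243.168.0.0/15 -> H1 at depth 15
  lookup 232.155.177.93: bits 111 walk d0:-→d1:-→d2:-→d3:- -> no-route
  lookup 3.91.38.70: bits 00 walk d0:-→d1:-→d2:- -> no-route
  lookup 32.27.132.0: bits 001000 walk d0:-→d1:-→d2:-→d3:-→d4:-→d5:H1→d6:- -> H1
  lookup 243.168.0.209: bits 111100111010100000 walk d0:-→d1:-→d2:-→d3:-→d4:-→d5:-→d6:-→d7:-→d8:-→d9:H0→d10:-→d11:-→d12:-→d13:-→d14:-→d15:H1→d16:H0→d17:-→d18:- -> H0
  add 243.168.48.142/32 -> H3 at depth 32
  lookup 243.168.48.142: bits 11110011101010000011000010001110 walk d0:-→d1:-→d2:-→d3:-→d4:-→d5:-→d6:-→d7:-→d8:-→d9:H0→d10:-→d11:-→d12:-→d13:-→d14:-→d15:H1→d16:H0→d17:-→d18:-→d19:-→d20:-→d21:-→d22:H0→d23:-→d24:H2→d25:-→d26:-→d27:-→d28:-→d29:-→d30:-→d31:-→d32:H3 -> H3
  lookup 243.168.48.55: bits 111100111010100000110000 walk d0:-→d1:-→d2:-→d3:-→d4:-→d5:-→d6:-→d7:-→d8:-→d9:H0→d10:-→d11:-→d12:-→d13:-→d14:-→d15:H1→d16:H0→d17:-→d18:-→d19:-→d20:-→d21:-→d22:H0→d23:-→d24:H2 -> H2
  add 0.0.0.0/2 -> H0 at depth 2
  add 34.75.149.48/28 -> H2 at depth 28
  add 243.168.48.142/32 -> H1 at depth 32
  add 243.128.0.0/10 -> H0 at depth 10
  add 243.0.0.0/8 -> H0 at depth 8
  lookup 37.103.176.5: bits 00100 walk d0:-→d1:-→d2:H0→d3:-→d4:-→d5:H1 -> H1
  del 243.128.0.0/9 (clear depth 9)
  add 243.168.48.0/24 -> H3 at depth 24
  add 34.75.149.52/32 -> H2 at depth 32

== LOOKUPS ==
["H0","H0","H2","H2","H2","H2","no-route","no-route","H1","H0","H3","H2","H1"]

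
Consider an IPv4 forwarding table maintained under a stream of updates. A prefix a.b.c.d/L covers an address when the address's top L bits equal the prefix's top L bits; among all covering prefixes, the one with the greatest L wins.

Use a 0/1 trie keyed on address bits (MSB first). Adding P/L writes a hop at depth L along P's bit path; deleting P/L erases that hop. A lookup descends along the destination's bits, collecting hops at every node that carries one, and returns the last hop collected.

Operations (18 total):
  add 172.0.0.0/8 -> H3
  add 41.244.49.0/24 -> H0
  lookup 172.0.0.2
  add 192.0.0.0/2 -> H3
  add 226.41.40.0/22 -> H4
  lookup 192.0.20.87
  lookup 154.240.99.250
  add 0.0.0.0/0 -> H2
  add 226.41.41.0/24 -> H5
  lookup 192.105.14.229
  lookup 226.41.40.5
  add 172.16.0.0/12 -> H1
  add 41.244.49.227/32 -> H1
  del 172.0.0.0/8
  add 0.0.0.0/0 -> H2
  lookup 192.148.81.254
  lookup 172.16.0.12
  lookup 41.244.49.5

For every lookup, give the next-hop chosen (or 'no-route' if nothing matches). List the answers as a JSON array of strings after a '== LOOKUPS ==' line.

Apply in order:
  add 172.0.0.0/8 -> H3 at depth 8
  add 41.244.49.0/24 -> H0 at depth 24
  ? 172.0.0.2  path d0:-→d1:-→d2:-→d3:-→d4:-→d5:-→d6:-→d7:-→d8:H3  best=H3
  add 192.0.0.0/2 -> H3 at depth 2
  add 226.41.40.0/22 -> H4 at depth 22
  ? 192.0.20.87  path d0:-→d1:-→d2:H3  best=H3
  ? 154.240.99.250  path d0:-→d1:-→d2:-  best=no-route
  add 0.0.0.0/0 -> H2 at depth 0
  add 226.41.41.0/24 -> H5 at depth 24
  ? 192.105.14.229  path d0:H2→d1:-→d2:H3  best=H3
  ? 226.41.40.5  path d0:H2→d1:-→d2:H3→d3:-→d4:-→d5:-→d6:-→d7:-→d8:-→d9:-→d10:-→d11:-→d12:-→d13:-→d14:-→d15:-→d16:-→d17:-→d18:-→d19:-→d20:-→d21:-→d22:H4→d23:-  best=H4
  add 172.16.0.0/12 -> H1 at depth 12
  add 41.244.49.227/32 -> H1 at depth 32
  - 172.0.0.0/8 clear@8
  add 0.0.0.0/0 -> H2 at depth 0
  ? 192.148.81.254  path d0:H2→d1:-→d2:H3  best=H3
  ? 172.16.0.12  path d0:H2→d1:-→d2:-→d3:-→d4:-→d5:-→d6:-→d7:-→d8:-→d9:-→d10:-→d11:-→d12:H1  best=H1
  ? 41.244.49.5  path d0:H2→d1:-→d2:-→d3:-→d4:-→d5:-→d6:-→d7:-→d8:-→d9:-→d10:-→d11:-→d12:-→d13:-→d14:-→d15:-→d16:-→d17:-→d18:-→d19:-→d20:-→d21:-→d22:-→d23:-→d24:H0  best=H0

== LOOKUPS ==
["H3","H3","no-route","H3","H4","H3","H1","H0"]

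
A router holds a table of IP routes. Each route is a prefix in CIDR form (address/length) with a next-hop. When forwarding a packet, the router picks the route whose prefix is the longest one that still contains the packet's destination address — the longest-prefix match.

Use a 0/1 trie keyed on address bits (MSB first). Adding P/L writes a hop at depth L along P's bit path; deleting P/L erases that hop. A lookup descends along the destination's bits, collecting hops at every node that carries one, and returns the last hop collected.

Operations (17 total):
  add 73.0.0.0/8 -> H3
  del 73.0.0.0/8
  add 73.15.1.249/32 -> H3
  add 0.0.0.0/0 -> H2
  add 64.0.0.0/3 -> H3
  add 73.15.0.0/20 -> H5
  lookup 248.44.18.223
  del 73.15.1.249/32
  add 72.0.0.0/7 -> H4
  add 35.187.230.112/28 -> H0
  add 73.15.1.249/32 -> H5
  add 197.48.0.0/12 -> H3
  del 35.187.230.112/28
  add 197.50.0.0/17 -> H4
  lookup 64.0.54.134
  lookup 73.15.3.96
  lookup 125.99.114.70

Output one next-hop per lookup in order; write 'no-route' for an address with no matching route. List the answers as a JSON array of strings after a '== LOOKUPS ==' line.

Process each operation:
  add 73.0.0.0/8 -> H3 at depth 8
  del 73.0.0.0/8 (clear depth 8)
  add 73.15.1.249/32 -> H3 at depth 32
  add 0.0.0.0/0 -> H2 at depth 0
  add 64.0.0.0/3 -> H3 at depth 3
  add 73.15.0.0/20 -> H5 at depth 20
  lookup 248.44.18.223: bits ε walk d0:H2 -> H2
  del 73.15.1.249/32 (clear depth 32)
  add 72.0.0.0/7 -> H4 at depth 7
  add 35.187.230.112/28 -> H0 at depth 28
  add 73.15.1.249/32 -> H5 at depth 32
  add 197.48.0.0/12 -> H3 at depth 12
  del 35.187.230.112/28 (clear depth 28)
  add 197.50.0.0/17 -> H4 at depth 17
  lookup 64.0.54.134: bits 0100 walk d0:H2→d1:-→d2:-→d3:H3→d4:- -> H3
  lookup 73.15.3.96: bits 0100100100001111000000 walk d0:H2→d1:-→d2:-→d3:H3→d4:-→d5:-→d6:-→d7:H4→d8:-→d9:-→d10:-→d11:-→d12:-→d13:-→d14:-→d15:-→d16:-→d17:-→d18:-→d19:-→d20:H5→d21:-→d22:- -> H5
  lookup 125.99.114.70: bits 01 walk d0:H2→d1:-→d2:- -> H2

== LOOKUPS ==
["H2","H3","H5","H2"]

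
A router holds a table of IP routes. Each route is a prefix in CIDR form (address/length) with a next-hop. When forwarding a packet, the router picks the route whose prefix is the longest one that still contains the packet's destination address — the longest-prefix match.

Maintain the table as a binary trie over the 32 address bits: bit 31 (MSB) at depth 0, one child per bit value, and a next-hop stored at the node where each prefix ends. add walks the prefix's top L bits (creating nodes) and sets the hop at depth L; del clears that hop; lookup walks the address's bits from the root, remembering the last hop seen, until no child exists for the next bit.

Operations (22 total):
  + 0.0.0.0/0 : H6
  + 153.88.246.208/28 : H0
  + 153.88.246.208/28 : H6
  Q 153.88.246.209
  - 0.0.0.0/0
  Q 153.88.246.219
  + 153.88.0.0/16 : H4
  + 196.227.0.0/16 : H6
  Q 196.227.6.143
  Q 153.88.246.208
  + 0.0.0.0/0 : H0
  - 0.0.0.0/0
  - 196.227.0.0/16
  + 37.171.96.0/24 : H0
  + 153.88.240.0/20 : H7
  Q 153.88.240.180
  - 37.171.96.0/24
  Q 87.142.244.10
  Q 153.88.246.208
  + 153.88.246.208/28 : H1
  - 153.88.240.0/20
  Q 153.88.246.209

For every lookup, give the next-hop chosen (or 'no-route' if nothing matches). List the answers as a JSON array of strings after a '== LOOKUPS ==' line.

Process each operation:
  add 0.0.0.0/0 -> H6 at depth 0
  add 153.88.246.208/28 -> H0 at depth 28
  add 153.88.246.208/28 -> H6 at depth 28
  Q 153.88.246.209: descend 1001100101011000111101101101 ; hops seen [H6,H6] ; pick H6
  del 0.0.0.0/0 (clear depth 0)
  Q 153.88.246.219: descend 1001100101011000111101101101 ; hops seen [H6] ; pick H6
  add 153.88.0.0/16 -> H4 at depth 16
  add 196.227.0.0/16 -> H6 at depth 16
  Q 196.227.6.143: descend 1100010011100011 ; hops seen [H6] ; pick H6
  Q 153.88.246.208: descend 1001100101011000111101101101 ; hops seen [H4,H6] ; pick H6
  add 0.0.0.0/0 -> H0 at depth 0
  del 0.0.0.0/0 (clear depth 0)
  del 196.227.0.0/16 (clear depth 16)
  add 37.171.96.0/24 -> H0 at depth 24
  add 153.88.240.0/20 -> H7 at depth 20
  Q 153.88.240.180: descend 100110010101100011110 ; hops seen [H4,H7] ; pick H7
  del 37.171.96.0/24 (clear depth 24)
  Q 87.142.244.10: descend 0 ; hops seen [∅] ; pick no-route
  Q 153.88.246.208: descend 1001100101011000111101101101 ; hops seen [H4,H7,H6] ; pick H6
  add 153.88.246.208/28 -> H1 at depth 28
  del 153.88.240.0/20 (clear depth 20)
  Q 153.88.246.209: descend 1001100101011000111101101101 ; hops seen [H4,H1] ; pick H1

== LOOKUPS ==
["H6","H6","H6","H6","H7","no-route","H6","H1"]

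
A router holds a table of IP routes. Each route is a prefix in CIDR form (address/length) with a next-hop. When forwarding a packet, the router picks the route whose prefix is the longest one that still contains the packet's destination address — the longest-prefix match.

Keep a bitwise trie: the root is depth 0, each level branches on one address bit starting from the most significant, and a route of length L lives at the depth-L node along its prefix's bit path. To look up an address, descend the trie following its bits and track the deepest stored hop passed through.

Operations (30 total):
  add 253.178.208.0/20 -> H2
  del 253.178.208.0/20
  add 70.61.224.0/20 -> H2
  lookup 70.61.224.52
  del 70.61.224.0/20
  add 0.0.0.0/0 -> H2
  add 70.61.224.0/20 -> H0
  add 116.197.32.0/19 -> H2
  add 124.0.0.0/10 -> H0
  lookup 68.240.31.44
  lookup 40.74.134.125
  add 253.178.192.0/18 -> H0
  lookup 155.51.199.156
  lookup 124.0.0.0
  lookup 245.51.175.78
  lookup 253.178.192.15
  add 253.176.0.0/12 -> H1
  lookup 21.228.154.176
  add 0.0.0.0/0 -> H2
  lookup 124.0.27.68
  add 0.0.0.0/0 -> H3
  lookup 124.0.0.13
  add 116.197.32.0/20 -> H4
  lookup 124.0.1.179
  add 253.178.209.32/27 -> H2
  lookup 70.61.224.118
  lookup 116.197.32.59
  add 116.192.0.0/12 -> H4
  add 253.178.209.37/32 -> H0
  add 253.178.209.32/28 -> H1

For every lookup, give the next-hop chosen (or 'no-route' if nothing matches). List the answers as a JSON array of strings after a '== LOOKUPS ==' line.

Apply in order:
  + 253.178.208.0/20 (H2) depth=20
  - 253.178.208.0/20 clear@20
  + 70.61.224.0/20 (H2) depth=20
  Q 70.61.224.52: descend 01000110001111011110 ; hops seen [H2] ; pick H2
  - 70.61.224.0/20 clear@20
  + 0.0.0.0/0 (H2) depth=0
  + 70.61.224.0/20 (H0) depth=20
  + 116.197.32.0/19 (H2) depth=19
  + 124.0.0.0/10 (H0) depth=10
  Q 68.240.31.44: descend 010001 ; hops seen [H2] ; pick H2
  Q 40.74.134.125: descend 0 ; hops seen [H2] ; pick H2
  + 253.178.192.0/18 (H0) depth=18
  Q 155.51.199.156: descend 1 ; hops seen [H2] ; pick H2
  Q 124.0.0.0: descend 0111110000 ; hops seen [H2,H0] ; pick H0
  Q 245.51.175.78: descend 1111 ; hops seen [H2] ; pick H2
  Q 253.178.192.15: descend 1111110110110010110 ; hops seen [H2,H0] ; pick H0
  + 253.176.0.0/12 (H1) depth=12
  Q 21.228.154.176: descend 0 ; hops seen [H2] ; pick H2
  + 0.0.0.0/0 (H2) depth=0
  Q 124.0.27.68: descend 0111110000 ; hops seen [H2,H0] ; pick H0
  + 0.0.0.0/0 (H3) depth=0
  Q 124.0.0.13: descend 0111110000 ; hops seen [H3,H0] ; pick H0
  + 116.197.32.0/20 (H4) depth=20
  Q 124.0.1.179: descend 0111110000 ; hops seen [H3,H0] ; pick H0
  + 253.178.209.32/27 (H2) depth=27
  Q 70.61.224.118: descend 01000110001111011110 ; hops seen [H3,H0] ; pick H0
  Q 116.197.32.59: descend 01110100110001010010 ; hops seen [H3,H2,H4] ; pick H4
  + 116.192.0.0/12 (H4) depth=12
  + 253.178.209.37/32 (H0) depth=32
  + 253.178.209.32/28 (H1) depth=28

== LOOKUPS ==
["H2","H2","H2","H2","H0","H2","H0","H2","H0","H0","H0","H0","H4"]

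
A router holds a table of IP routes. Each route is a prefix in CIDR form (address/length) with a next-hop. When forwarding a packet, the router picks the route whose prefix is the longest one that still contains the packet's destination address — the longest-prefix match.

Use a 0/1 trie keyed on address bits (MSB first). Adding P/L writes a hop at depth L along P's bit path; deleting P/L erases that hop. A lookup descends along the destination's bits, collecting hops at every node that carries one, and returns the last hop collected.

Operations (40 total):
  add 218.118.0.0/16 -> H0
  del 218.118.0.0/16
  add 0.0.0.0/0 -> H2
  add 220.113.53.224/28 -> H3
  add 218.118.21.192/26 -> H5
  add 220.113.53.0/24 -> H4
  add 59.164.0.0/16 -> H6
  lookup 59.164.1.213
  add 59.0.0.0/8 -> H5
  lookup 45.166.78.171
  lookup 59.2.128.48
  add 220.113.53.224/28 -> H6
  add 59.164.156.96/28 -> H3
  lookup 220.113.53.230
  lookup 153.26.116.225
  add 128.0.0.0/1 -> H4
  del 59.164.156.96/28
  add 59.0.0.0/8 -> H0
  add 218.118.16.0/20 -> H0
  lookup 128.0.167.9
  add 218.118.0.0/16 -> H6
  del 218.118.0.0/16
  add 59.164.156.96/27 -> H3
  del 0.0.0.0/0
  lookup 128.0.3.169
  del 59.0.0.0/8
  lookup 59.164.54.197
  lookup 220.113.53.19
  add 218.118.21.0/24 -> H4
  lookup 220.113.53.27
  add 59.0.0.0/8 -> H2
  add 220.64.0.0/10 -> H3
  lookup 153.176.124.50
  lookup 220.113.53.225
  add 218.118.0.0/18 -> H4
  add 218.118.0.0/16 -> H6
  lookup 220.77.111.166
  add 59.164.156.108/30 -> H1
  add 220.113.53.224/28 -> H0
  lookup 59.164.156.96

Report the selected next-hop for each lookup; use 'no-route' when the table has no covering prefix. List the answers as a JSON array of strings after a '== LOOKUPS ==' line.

Trace:
  add 218.118.0.0/16 -> H0 at depth 16
  del 218.118.0.0/16 (clear depth 16)
  add 0.0.0.0/0 -> H2 at depth 0
  add 220.113.53.224/28 -> H3 at depth 28
  add 218.118.21.192/26 -> H5 at depth 26
  add 220.113.53.0/24 -> H4 at depth 24
  add 59.164.0.0/16 -> H6 at depth 16
  ? 59.164.1.213  path d0:H2→d1:-→d2:-→d3:-→d4:-→d5:-→d6:-→d7:-→d8:-→d9:-→d10:-→d11:-→d12:-→d13:-→d14:-→d15:-→d16:H6  best=H6
  add 59.0.0.0/8 -> H5 at depth 8
  ? 45.166.78.171  path d0:H2→d1:-→d2:-→d3:-  best=H2
  ? 59.2.128.48  path d0:H2→d1:-→d2:-→d3:-→d4:-→d5:-→d6:-→d7:-→d8:H5  best=H5
  add 220.113.53.224/28 -> H6 at depth 28
  add 59.164.156.96/28 -> H3 at depth 28
  ? 220.113.53.230  path d0:H2→d1:-→d2:-→d3:-→d4:-→d5:-→d6:-→d7:-→d8:-→d9:-→d10:-→d11:-→d12:-→d13:-→d14:-→d15:-→d16:-→d17:-→d18:-→d19:-→d20:-→d21:-→d22:-→d23:-→d24:H4→d25:-→d26:-→d27:-→d28:H6  best=H6
  ? 153.26.116.225  path d0:H2→d1:-  best=H2
  add 128.0.0.0/1 -> H4 at depth 1
  del 59.164.156.96/28 (clear depth 28)
  add 59.0.0.0/8 -> H0 at depth 8
  add 218.118.16.0/20 -> H0 at depth 20
  ? 128.0.167.9  path d0:H2→d1:H4  best=H4
  add 218.118.0.0/16 -> H6 at depth 16
  del 218.118.0.0/16 (clear depth 16)
  add 59.164.156.96/27 -> H3 at depth 27
  del 0.0.0.0/0 (clear depth 0)
  ? 128.0.3.169  path d0:-→d1:H4  best=H4
  del 59.0.0.0/8 (clear depth 8)
  ? 59.164.54.197  path d0:-→d1:-→d2:-→d3:-→d4:-→d5:-→d6:-→d7:-→d8:-→d9:-→d10:-→d11:-→d12:-→d13:-→d14:-→d15:-→d16:H6  best=H6
  ? 220.113.53.19  path d0:-→d1:H4→d2:-→d3:-→d4:-→d5:-→d6:-→d7:-→d8:-→d9:-→d10:-→d11:-→d12:-→d13:-→d14:-→d15:-→d16:-→d17:-→d18:-→d19:-→d20:-→d21:-→d22:-→d23:-→d24:H4  best=H4
  add 218.118.21.0/24 -> H4 at depth 24
  ? 220.113.53.27  path d0:-→d1:H4→d2:-→d3:-→d4:-→d5:-→d6:-→d7:-→d8:-→d9:-→d10:-→d11:-→d12:-→d13:-→d14:-→d15:-→d16:-→d17:-→d18:-→d19:-→d20:-→d21:-→d22:-→d23:-→d24:H4  best=H4
  add 59.0.0.0/8 -> H2 at depth 8
  add 220.64.0.0/10 -> H3 at depth 10
  ? 153.176.124.50  path d0:-→d1:H4  best=H4
  ? 220.113.53.225  path d0:-→d1:H4→d2:-→d3:-→d4:-→d5:-→d6:-→d7:-→d8:-→d9:-→d10:H3→d11:-→d12:-→d13:-→d14:-→d15:-→d16:-→d17:-→d18:-→d19:-→d20:-→d21:-→d22:-→d23:-→d24:H4→d25:-→d26:-→d27:-→d28:H6  best=H6
  add 218.118.0.0/18 -> H4 at depth 18
  add 218.118.0.0/16 -> H6 at depth 16
  ? 220.77.111.166  path d0:-→d1:H4→d2:-→d3:-→d4:-→d5:-→d6:-→d7:-→d8:-→d9:-→d10:H3  best=H3
  add 59.164.156.108/30 -> H1 at depth 30
  add 220.113.53.224/28 -> H0 at depth 28
  ? 59.164.156.96  path d0:-→d1:-→d2:-→d3:-→d4:-→d5:-→d6:-→d7:-→d8:H2→d9:-→d10:-→d11:-→d12:-→d13:-→d14:-→d15:-→d16:H6→d17:-→d18:-→d19:-→d20:-→d21:-→d22:-→d23:-→d24:-→d25:-→d26:-→d27:H3→d28:-  best=H3

== LOOKUPS ==
["H6","H2","H5","H6","H2","H4","H4","H6","H4","H4","H4","H6","H3","H3"]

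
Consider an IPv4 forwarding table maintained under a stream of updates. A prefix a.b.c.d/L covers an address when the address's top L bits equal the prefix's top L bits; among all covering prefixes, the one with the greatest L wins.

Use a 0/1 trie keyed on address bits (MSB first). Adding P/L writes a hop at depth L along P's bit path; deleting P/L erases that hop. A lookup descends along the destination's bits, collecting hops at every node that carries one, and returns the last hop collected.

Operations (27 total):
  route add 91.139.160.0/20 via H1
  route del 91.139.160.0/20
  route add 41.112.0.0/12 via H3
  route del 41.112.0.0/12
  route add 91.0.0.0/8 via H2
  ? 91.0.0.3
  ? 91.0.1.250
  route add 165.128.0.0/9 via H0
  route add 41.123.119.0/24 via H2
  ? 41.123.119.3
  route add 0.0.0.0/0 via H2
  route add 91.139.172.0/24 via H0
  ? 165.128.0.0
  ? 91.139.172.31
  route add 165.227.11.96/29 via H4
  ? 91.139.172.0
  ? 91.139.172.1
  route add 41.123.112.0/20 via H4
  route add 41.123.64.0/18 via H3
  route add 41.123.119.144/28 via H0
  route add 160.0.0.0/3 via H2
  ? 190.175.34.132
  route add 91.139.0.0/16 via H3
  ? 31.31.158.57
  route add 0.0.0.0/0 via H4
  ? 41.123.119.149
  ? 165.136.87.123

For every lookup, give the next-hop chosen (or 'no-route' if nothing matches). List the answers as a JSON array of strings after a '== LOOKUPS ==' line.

Apply in order:
  + 91.139.160.0/20 (H1) depth=20
  - 91.139.160.0/20 clear@20
  + 41.112.0.0/12 (H3) depth=12
  - 41.112.0.0/12 clear@12
  + 91.0.0.0/8 (H2) depth=8
  ? 91.0.0.3  path d0:-→d1:-→d2:-→d3:-→d4:-→d5:-→d6:-→d7:-→d8:H2  best=H2
  ? 91.0.1.250  path d0:-→d1:-→d2:-→d3:-→d4:-→d5:-→d6:-→d7:-→d8:H2  best=H2
  + 165.128.0.0/9 (H0) depth=9
  + 41.123.119.0/24 (H2) depth=24
  ? 41.123.119.3  path d0:-→d1:-→d2:-→d3:-→d4:-→d5:-→d6:-→d7:-→d8:-→d9:-→d10:-→d11:-→d12:-→d13:-→d14:-→d15:-→d16:-→d17:-→d18:-→d19:-→d20:-→d21:-→d22:-→d23:-→d24:H2  best=H2
  + 0.0.0.0/0 (H2) depth=0
  + 91.139.172.0/24 (H0) depth=24
  ? 165.128.0.0  path d0:H2→d1:-→d2:-→d3:-→d4:-→d5:-→d6:-→d7:-→d8:-→d9:H0  best=H0
  ? 91.139.172.31  path d0:H2→d1:-→d2:-→d3:-→d4:-→d5:-→d6:-→d7:-→d8:H2→d9:-→d10:-→d11:-→d12:-→d13:-→d14:-→d15:-→d16:-→d17:-→d18:-→d19:-→d20:-→d21:-→d22:-→d23:-→d24:H0  best=H0
  + 165.227.11.96/29 (H4) depth=29
  ? 91.139.172.0  path d0:H2→d1:-→d2:-→d3:-→d4:-→d5:-→d6:-→d7:-→d8:H2→d9:-→d10:-→d11:-→d12:-→d13:-→d14:-→d15:-→d16:-→d17:-→d18:-→d19:-→d20:-→d21:-→d22:-→d23:-→d24:H0  best=H0
  ? 91.139.172.1  path d0:H2→d1:-→d2:-→d3:-→d4:-→d5:-→d6:-→d7:-→d8:H2→d9:-→d10:-→d11:-→d12:-→d13:-→d14:-→d15:-→d16:-→d17:-→d18:-→d19:-→d20:-→d21:-→d22:-→d23:-→d24:H0  best=H0
  + 41.123.112.0/20 (H4) depth=20
  + 41.123.64.0/18 (H3) depth=18
  + 41.123.119.144/28 (H0) depth=28
  + 160.0.0.0/3 (H2) depth=3
  ? 190.175.34.132  path d0:H2→d1:-→d2:-→d3:H2  best=H2
  + 91.139.0.0/16 (H3) depth=16
  ? 31.31.158.57  path d0:H2→d1:-→d2:-  best=H2
  + 0.0.0.0/0 (H4) depth=0
  ? 41.123.119.149  path d0:H4→d1:-→d2:-→d3:-→d4:-→d5:-→d6:-→d7:-→d8:-→d9:-→d10:-→d11:-→d12:-→d13:-→d14:-→d15:-→d16:-→d17:-→d18:H3→d19:-→d20:H4→d21:-→d22:-→d23:-→d24:H2→d25:-→d26:-→d27:-→d28:H0  best=H0
  ? 165.136.87.123  path d0:H4→d1:-→d2:-→d3:H2→d4:-→d5:-→d6:-→d7:-→d8:-→d9:H0  best=H0

== LOOKUPS ==
["H2","H2","H2","H0","H0","H0","H0","H2","H2","H0","H0"]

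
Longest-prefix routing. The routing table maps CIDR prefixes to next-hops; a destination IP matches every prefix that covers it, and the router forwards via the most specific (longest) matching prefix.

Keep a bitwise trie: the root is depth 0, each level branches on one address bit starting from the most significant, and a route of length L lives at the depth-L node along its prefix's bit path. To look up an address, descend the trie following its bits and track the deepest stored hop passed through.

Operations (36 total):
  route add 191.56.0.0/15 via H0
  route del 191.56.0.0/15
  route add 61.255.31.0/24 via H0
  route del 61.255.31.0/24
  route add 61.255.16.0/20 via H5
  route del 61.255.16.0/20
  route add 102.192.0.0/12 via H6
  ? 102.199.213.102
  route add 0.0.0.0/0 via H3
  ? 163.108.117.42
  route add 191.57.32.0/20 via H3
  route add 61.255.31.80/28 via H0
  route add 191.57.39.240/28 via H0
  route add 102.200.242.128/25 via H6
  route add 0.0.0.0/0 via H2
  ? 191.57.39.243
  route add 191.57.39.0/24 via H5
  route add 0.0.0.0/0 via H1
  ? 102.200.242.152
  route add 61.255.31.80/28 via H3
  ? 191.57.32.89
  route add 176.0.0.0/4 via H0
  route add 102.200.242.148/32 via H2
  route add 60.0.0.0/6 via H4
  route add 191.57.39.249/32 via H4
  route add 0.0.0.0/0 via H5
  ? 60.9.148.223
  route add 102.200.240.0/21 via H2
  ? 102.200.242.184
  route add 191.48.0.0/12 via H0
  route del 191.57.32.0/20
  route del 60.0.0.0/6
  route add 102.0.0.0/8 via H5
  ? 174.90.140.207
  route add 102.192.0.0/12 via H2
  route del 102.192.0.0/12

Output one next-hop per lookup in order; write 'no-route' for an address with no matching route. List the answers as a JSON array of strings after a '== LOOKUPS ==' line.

Process each operation:
  add 191.56.0.0/15 -> H0 at depth 15
  - 191.56.0.0/15 clear@15
  add 61.255.31.0/24 -> H0 at depth 24
  - 61.255.31.0/24 clear@24
  add 61.255.16.0/20 -> H5 at depth 20
  - 61.255.16.0/20 clear@20
  add 102.192.0.0/12 -> H6 at depth 12
  ? 102.199.213.102  path d0:-→d1:-→d2:-→d3:-→d4:-→d5:-→d6:-→d7:-→d8:-→d9:-→d10:-→d11:-→d12:H6  best=H6
  add 0.0.0.0/0 -> H3 at depth 0
  ? 163.108.117.42  path d0:H3→d1:-→d2:-→d3:-  best=H3
  add 191.57.32.0/20 -> H3 at depth 20
  add 61.255.31.80/28 -> H0 at depth 28
  add 191.57.39.240/28 -> H0 at depth 28
  add 102.200.242.128/25 -> H6 at depth 25
  add 0.0.0.0/0 -> H2 at depth 0
  ? 191.57.39.243  path d0:H2→d1:-→d2:-→d3:-→d4:-→d5:-→d6:-→d7:-→d8:-→d9:-→d10:-→d11:-→d12:-→d13:-→d14:-→d15:-→d16:-→d17:-→d18:-→d19:-→d20:H3→d21:-→d22:-→d23:-→d24:-→d25:-→d26:-→d27:-→d28:H0  best=H0
  add 191.57.39.0/24 -> H5 at depth 24
  add 0.0.0.0/0 -> H1 at depth 0
  ? 102.200.242.152  path d0:H1→d1:-→d2:-→d3:-→d4:-→d5:-→d6:-→d7:-→d8:-→d9:-→d10:-→d11:-→d12:H6→d13:-→d14:-→d15:-→d16:-→d17:-→d18:-→d19:-→d20:-→d21:-→d22:-→d23:-→d24:-→d25:H6  best=H6
  add 61.255.31.80/28 -> H3 at depth 28
  ? 191.57.32.89  path d0:H1→d1:-→d2:-→d3:-→d4:-→d5:-→d6:-→d7:-→d8:-→d9:-→d10:-→d11:-→d12:-→d13:-→d14:-→d15:-→d16:-→d17:-→d18:-→d19:-→d20:H3→d21:-  best=H3
  add 176.0.0.0/4 -> H0 at depth 4
  add 102.200.242.148/32 -> H2 at depth 32
  add 60.0.0.0/6 -> H4 at depth 6
  add 191.57.39.249/32 -> H4 at depth 32
  add 0.0.0.0/0 -> H5 at depth 0
  ? 60.9.148.223  path d0:H5→d1:-→d2:-→d3:-→d4:-→d5:-→d6:H4→d7:-  best=H4
  add 102.200.240.0/21 -> H2 at depth 21
  ? 102.200.242.184  path d0:H5→d1:-→d2:-→d3:-→d4:-→d5:-→d6:-→d7:-→d8:-→d9:-→d10:-→d11:-→d12:H6→d13:-→d14:-→d15:-→d16:-→d17:-→d18:-→d19:-→d20:-→d21:H2→d22:-→d23:-→d24:-→d25:H6→d26:-  best=H6
  add 191.48.0.0/12 -> H0 at depth 12
  - 191.57.32.0/20 clear@20
  - 60.0.0.0/6 clear@6
  add 102.0.0.0/8 -> H5 at depth 8
  ? 174.90.140.207  path d0:H5→d1:-→d2:-→d3:-  best=H5
  add 102.192.0.0/12 -> H2 at depth 12
  - 102.192.0.0/12 clear@12

== LOOKUPS ==
["H6","H3","H0","H6","H3","H4","H6","H5"]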